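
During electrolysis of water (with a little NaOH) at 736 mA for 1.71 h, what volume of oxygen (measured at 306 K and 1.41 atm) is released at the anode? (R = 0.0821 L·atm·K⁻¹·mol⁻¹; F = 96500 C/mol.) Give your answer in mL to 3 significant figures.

209 mL

Q = 0.736 A × 6156 s = 4531 C
n(e⁻) = Q/F = 4531/96500 = 0.04695 mol
2H₂O → O₂ + 4H⁺ + 4e⁻, so n(O₂) = 0.04695 / 4 = 0.01174 mol
V = nRT/P = 0.01174 × 0.0821 × 306 / 1.41 = 0.2092 L
= 209 mL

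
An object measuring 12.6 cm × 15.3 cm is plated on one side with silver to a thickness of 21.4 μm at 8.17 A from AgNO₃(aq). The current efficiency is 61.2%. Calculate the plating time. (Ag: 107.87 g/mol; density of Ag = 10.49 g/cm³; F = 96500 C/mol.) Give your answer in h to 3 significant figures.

0.215 h

Plated area = 12.6 × 15.3 = 192.8 cm²
Volume = 192.8 × 21.4×10⁻⁴ cm = 0.4126 cm³
m(Ag) = 0.4126 × 10.49 = 4.328 g
n(Ag) = 4.328 / 107.87 = 0.04012 mol; n(e⁻) = 0.04012 mol
Q = 0.04012 × 96500 / 0.612 = 6326 C
t = 6326 / 8.17 = 774.3 s = 0.215 h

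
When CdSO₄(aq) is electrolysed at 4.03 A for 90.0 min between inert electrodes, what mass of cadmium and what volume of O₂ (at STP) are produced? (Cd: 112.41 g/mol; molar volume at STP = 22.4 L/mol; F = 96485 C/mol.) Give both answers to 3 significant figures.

Q = 4.03 × 5400 = 21760 C; n(e⁻) = 21760 / 96485 = 0.2255 mol
Cathode: Cd²⁺ + 2e⁻ → Cd → n(Cd) = 0.2255/2 = 0.1128 mol → 12.7 g
Anode: 2H₂O → O₂ + 4H⁺ + 4e⁻ → n(O₂) = 0.2255/4 = 0.05638 mol → 1.26 L

12.7 g Cd; 1.26 L O₂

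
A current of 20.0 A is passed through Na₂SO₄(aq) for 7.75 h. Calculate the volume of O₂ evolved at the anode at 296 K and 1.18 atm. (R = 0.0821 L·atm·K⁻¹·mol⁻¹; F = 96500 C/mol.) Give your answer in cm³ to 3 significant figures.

29800 cm³

Q = It = 20.0 × 27900 = 5.580×10^5 C
n(e⁻) = Q/F = 5.580×10^5/96500 = 5.782 mol
2H₂O → O₂ + 4H⁺ + 4e⁻, so n(O₂) = 5.782 / 4 = 1.446 mol
V = nRT/P = 1.446 × 0.0821 × 296 / 1.18 = 29.78 L
= 29800 cm³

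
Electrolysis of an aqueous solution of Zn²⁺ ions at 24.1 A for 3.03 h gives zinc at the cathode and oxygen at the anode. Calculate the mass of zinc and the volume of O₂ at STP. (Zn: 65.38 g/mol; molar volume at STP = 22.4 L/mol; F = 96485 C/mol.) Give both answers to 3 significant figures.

Q = 24.1 × 10908 = 2.629×10^5 C; n(e⁻) = 2.629×10^5 / 96485 = 2.725 mol
Cathode: Zn²⁺ + 2e⁻ → Zn → n(Zn) = 2.725/2 = 1.363 mol → 89.1 g
Anode: 2H₂O → O₂ + 4H⁺ + 4e⁻ → n(O₂) = 2.725/4 = 0.6813 mol → 15.3 L

89.1 g Zn; 15.3 L O₂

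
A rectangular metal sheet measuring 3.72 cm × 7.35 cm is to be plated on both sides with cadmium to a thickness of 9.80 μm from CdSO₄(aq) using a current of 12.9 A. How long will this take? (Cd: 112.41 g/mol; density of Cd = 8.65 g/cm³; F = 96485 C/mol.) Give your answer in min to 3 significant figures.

1.03 min

Plated area = 2 × 3.72 × 7.35 = 54.68 cm²
Volume = 54.68 × 9.80×10⁻⁴ cm = 0.05359 cm³
m(Cd) = 0.05359 × 8.65 = 0.4636 g
n(Cd) = 0.4636 / 112.41 = 0.004124 mol; n(e⁻) = 2 × 0.004124 = 0.008248 mol
Q = 0.008248 × 96485 = 795.8 C
t = 795.8 / 12.9 = 61.69 s = 1.03 min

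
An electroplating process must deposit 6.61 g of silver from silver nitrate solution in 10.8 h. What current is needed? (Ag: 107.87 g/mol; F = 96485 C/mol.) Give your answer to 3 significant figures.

0.152 A

n(Ag) = 6.61 / 107.87 = 0.06128 mol
Ag⁺ + e⁻ → Ag, so n(e⁻) = 0.06128 mol
Q = 0.06128 × 96485 = 5913 C
I = Q / t = 5913 / 38880 s = 0.152 A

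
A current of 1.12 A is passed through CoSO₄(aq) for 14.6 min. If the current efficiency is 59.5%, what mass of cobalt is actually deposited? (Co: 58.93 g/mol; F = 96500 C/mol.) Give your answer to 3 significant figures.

Q = 1.12 × 876 = 981.1 C
n(e⁻) = 981.1 / 96500 = 0.01017 mol
Co²⁺ + 2e⁻ → Co, so theoretical m(Co) = 0.005085 × 58.93 = 0.2997 g
Actual mass = 59.5% × 0.2997 = 0.178 g

0.178 g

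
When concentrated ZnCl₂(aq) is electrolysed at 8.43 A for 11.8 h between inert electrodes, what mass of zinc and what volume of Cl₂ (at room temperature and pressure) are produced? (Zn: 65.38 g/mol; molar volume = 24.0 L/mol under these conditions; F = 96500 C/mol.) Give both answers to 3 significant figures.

Q = 8.43 × 42480 = 3.581×10^5 C; n(e⁻) = 3.581×10^5 / 96500 = 3.711 mol
Cathode: Zn²⁺ + 2e⁻ → Zn → n(Zn) = 3.711/2 = 1.856 mol → 121 g
Anode: 2Cl⁻ → Cl₂ + 2e⁻ → n(Cl₂) = 3.711/2 = 1.856 mol → 44.5 L

121 g Zn; 44.5 L Cl₂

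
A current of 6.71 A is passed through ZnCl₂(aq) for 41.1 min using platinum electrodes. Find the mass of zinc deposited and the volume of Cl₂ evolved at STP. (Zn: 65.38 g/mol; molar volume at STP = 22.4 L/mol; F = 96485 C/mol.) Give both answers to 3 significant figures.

Q = 6.71 × 2466 = 16550 C; n(e⁻) = 16550 / 96485 = 0.1715 mol
Cathode: Zn²⁺ + 2e⁻ → Zn → n(Zn) = 0.1715/2 = 0.08575 mol → 5.61 g
Anode: 2Cl⁻ → Cl₂ + 2e⁻ → n(Cl₂) = 0.1715/2 = 0.08575 mol → 1.92 L

5.61 g Zn; 1.92 L Cl₂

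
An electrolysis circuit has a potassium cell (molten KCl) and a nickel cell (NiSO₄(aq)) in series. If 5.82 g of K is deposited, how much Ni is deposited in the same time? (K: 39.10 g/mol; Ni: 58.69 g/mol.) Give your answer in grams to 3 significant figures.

n(K) = 5.82 / 39.10 = 0.1488 mol
K⁺ + e⁻ → K, so n(e⁻) = 0.1488 mol
Same current for the same time ⇒ same n(e⁻) = 0.1488 mol in both cells.
Ni²⁺ + 2e⁻ → Ni, so n(Ni) = 0.1488 / 2 = 0.07440 mol
m(Ni) = 0.07440 × 58.69 = 4.37 g

4.37 g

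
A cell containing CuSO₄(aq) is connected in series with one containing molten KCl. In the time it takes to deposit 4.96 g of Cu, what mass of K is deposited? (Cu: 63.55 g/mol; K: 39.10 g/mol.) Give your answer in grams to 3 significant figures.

n(Cu) = 4.96 / 63.55 = 0.07805 mol
Cu²⁺ + 2e⁻ → Cu, so n(e⁻) = 2 × 0.07805 = 0.1561 mol
Same current for the same time ⇒ same n(e⁻) = 0.1561 mol in both cells.
K⁺ + e⁻ → K, so n(K) = 0.1561 mol
m(K) = 0.1561 × 39.10 = 6.10 g

6.10 g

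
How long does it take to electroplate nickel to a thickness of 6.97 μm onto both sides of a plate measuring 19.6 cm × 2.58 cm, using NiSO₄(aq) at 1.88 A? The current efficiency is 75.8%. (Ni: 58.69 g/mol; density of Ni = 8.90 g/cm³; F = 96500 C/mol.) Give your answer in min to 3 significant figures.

24.1 min

Plated area = 2 × 19.6 × 2.58 = 101.1 cm²
Volume = 101.1 × 6.97×10⁻⁴ cm = 0.07047 cm³
m(Ni) = 0.07047 × 8.90 = 0.6272 g
n(Ni) = 0.6272 / 58.69 = 0.01069 mol; n(e⁻) = 2 × 0.01069 = 0.02138 mol
Q = 0.02138 × 96500 / 0.758 = 2722 C
t = 2722 / 1.88 = 1448 s = 24.1 min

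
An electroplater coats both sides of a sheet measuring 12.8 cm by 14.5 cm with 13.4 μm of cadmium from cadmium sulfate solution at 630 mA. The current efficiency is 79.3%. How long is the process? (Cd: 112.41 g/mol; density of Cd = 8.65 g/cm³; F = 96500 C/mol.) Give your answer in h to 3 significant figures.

Plated area = 2 × 12.8 × 14.5 = 371.2 cm²
Volume = 371.2 × 13.4×10⁻⁴ cm = 0.4974 cm³
m(Cd) = 0.4974 × 8.65 = 4.303 g
n(Cd) = 4.303 / 112.41 = 0.03828 mol; n(e⁻) = 2 × 0.03828 = 0.07656 mol
Q = 0.07656 × 96500 / 0.793 = 9317 C
t = 9317 / 0.630 = 14790 s = 4.11 h

4.11 h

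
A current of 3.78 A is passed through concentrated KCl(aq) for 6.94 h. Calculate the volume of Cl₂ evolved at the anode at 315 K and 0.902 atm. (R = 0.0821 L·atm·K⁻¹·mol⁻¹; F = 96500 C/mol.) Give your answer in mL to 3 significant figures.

Q = 3.78 A × 24984 s = 94440 C
n(e⁻) = Q/F = 94440/96500 = 0.9787 mol
2Cl⁻ → Cl₂ + 2e⁻, so n(Cl₂) = 0.9787 / 2 = 0.4894 mol
V = nRT/P = 0.4894 × 0.0821 × 315 / 0.902 = 14.03 L
= 14000 mL

14000 mL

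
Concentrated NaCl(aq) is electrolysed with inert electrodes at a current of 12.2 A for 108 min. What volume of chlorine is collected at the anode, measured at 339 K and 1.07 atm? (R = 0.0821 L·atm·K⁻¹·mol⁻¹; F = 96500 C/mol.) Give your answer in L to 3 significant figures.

Charge passed = 12.2 × 6480 = 79060 C
Moles of electrons = 79060 / 96500 = 0.8193 mol
2Cl⁻ → Cl₂ + 2e⁻, so n(Cl₂) = 0.8193 / 2 = 0.4097 mol
V = nRT/P = 0.4097 × 0.0821 × 339 / 1.07 = 10.66 L

10.7 L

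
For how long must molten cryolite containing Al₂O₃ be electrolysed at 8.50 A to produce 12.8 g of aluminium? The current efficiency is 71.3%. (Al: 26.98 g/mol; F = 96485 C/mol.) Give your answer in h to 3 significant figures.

6.29 h

n(Al) = 12.8 / 26.98 = 0.4744 mol
Al³⁺ + 3e⁻ → Al, so n(e⁻) = 3 × 0.4744 = 1.423 mol
Q = 1.423 × 96485 / 0.713 = 1.926×10^5 C
t = Q / I = 1.926×10^5 / 8.50 = 22660 s = 6.29 h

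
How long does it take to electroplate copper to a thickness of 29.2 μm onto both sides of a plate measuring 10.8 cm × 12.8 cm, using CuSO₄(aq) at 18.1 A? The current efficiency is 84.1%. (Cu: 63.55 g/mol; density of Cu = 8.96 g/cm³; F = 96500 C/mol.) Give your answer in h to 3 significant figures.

Plated area = 2 × 10.8 × 12.8 = 276.5 cm²
Volume = 276.5 × 29.2×10⁻⁴ cm = 0.8074 cm³
m(Cu) = 0.8074 × 8.96 = 7.234 g
n(Cu) = 7.234 / 63.55 = 0.1138 mol; n(e⁻) = 2 × 0.1138 = 0.2276 mol
Q = 0.2276 × 96500 / 0.841 = 26120 C
t = 26120 / 18.1 = 1443 s = 0.401 h

0.401 h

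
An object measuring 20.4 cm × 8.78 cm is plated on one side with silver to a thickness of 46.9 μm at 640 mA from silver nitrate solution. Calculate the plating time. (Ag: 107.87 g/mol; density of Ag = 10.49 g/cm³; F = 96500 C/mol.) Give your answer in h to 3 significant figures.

3.42 h

Plated area = 20.4 × 8.78 = 179.1 cm²
Volume = 179.1 × 46.9×10⁻⁴ cm = 0.8400 cm³
m(Ag) = 0.8400 × 10.49 = 8.812 g
n(Ag) = 8.812 / 107.87 = 0.08169 mol; n(e⁻) = 0.08169 mol
Q = 0.08169 × 96500 = 7883 C
t = 7883 / 0.640 = 12320 s = 3.42 h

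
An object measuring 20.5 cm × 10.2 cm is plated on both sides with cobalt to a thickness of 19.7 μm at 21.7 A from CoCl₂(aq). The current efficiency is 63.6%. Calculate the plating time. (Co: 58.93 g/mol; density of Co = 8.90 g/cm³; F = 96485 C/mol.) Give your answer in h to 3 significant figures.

Plated area = 2 × 20.5 × 10.2 = 418.2 cm²
Volume = 418.2 × 19.7×10⁻⁴ cm = 0.8239 cm³
m(Co) = 0.8239 × 8.90 = 7.333 g
n(Co) = 7.333 / 58.93 = 0.1244 mol; n(e⁻) = 2 × 0.1244 = 0.2488 mol
Q = 0.2488 × 96485 / 0.636 = 37740 C
t = 37740 / 21.7 = 1739 s = 0.483 h

0.483 h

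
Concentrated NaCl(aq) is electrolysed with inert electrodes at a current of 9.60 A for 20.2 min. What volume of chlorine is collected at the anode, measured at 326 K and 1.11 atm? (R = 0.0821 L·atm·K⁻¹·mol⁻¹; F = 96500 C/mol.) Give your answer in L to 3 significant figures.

1.45 L

Charge passed = 9.60 × 1212 = 11640 C
Moles of electrons = 11640 / 96500 = 0.1206 mol
2Cl⁻ → Cl₂ + 2e⁻, so n(Cl₂) = 0.1206 / 2 = 0.06030 mol
V = nRT/P = 0.06030 × 0.0821 × 326 / 1.11 = 1.454 L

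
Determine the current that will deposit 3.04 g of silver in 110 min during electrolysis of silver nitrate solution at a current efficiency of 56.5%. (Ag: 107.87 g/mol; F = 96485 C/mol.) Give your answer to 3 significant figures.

n(Ag) = 3.04 / 107.87 = 0.02818 mol
Ag⁺ + e⁻ → Ag, so n(e⁻) = 0.02818 mol
Q = 0.02818 × 96485 / 0.565 = 4812 C
I = Q / t = 4812 / 6600 s = 0.729 A

0.729 A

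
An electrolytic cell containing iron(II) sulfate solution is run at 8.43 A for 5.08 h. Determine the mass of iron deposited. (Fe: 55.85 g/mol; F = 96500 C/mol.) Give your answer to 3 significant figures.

44.6 g

Charge passed = 8.43 × 18288 = 1.542×10^5 C
Moles of electrons = 1.542×10^5 / 96500 = 1.598 mol
Fe²⁺ + 2e⁻ → Fe, so n(Fe) = 1.598 / 2 = 0.7990 mol
m = 0.7990 × 55.85 = 44.6 g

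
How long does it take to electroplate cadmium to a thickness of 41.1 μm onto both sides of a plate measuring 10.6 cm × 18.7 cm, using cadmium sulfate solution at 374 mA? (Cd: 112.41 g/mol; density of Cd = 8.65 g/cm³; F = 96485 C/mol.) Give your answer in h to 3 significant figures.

18.0 h

Plated area = 2 × 10.6 × 18.7 = 396.4 cm²
Volume = 396.4 × 41.1×10⁻⁴ cm = 1.629 cm³
m(Cd) = 1.629 × 8.65 = 14.09 g
n(Cd) = 14.09 / 112.41 = 0.1253 mol; n(e⁻) = 2 × 0.1253 = 0.2506 mol
Q = 0.2506 × 96485 = 24180 C
t = 24180 / 0.374 = 64650 s = 18.0 h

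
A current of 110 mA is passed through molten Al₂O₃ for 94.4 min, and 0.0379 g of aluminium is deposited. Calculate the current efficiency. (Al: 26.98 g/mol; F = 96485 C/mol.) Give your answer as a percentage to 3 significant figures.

Q = 0.110 × 5664 = 623.0 C
n(e⁻) = 623.0 / 96485 = 0.006457 mol
Al³⁺ + 3e⁻ → Al, so theoretical n(Al) = 0.002152 mol → 0.05806 g
Efficiency = 0.0379 / 0.05806 = 0.6528 = 65.3%

65.3%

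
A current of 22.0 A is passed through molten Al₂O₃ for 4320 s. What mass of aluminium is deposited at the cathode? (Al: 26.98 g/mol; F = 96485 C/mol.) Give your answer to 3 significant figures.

Q = 22.0 A × 4320 s = 95040 C
n(e⁻) = Q/F = 95040/96485 = 0.9850 mol
Al³⁺ + 3e⁻ → Al, so n(Al) = 0.9850 / 3 = 0.3283 mol
m = 0.3283 × 26.98 = 8.86 g

8.86 g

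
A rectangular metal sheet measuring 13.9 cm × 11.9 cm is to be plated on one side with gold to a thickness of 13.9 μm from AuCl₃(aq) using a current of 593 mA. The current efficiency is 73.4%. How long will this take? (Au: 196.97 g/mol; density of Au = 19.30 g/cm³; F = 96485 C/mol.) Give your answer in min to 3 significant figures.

250 min

Plated area = 13.9 × 11.9 = 165.4 cm²
Volume = 165.4 × 13.9×10⁻⁴ cm = 0.2299 cm³
m(Au) = 0.2299 × 19.30 = 4.437 g
n(Au) = 4.437 / 196.97 = 0.02253 mol; n(e⁻) = 3 × 0.02253 = 0.06759 mol
Q = 0.06759 × 96485 / 0.734 = 8885 C
t = 8885 / 0.593 = 14980 s = 250 min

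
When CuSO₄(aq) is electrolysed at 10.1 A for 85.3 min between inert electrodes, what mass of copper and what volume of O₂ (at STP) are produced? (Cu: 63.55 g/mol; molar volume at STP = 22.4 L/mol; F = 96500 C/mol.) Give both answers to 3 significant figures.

17.0 g Cu; 3.00 L O₂

Q = 10.1 × 5118 = 51690 C; n(e⁻) = 51690 / 96500 = 0.5356 mol
Cathode: Cu²⁺ + 2e⁻ → Cu → n(Cu) = 0.5356/2 = 0.2678 mol → 17.0 g
Anode: 2H₂O → O₂ + 4H⁺ + 4e⁻ → n(O₂) = 0.5356/4 = 0.1339 mol → 3.00 L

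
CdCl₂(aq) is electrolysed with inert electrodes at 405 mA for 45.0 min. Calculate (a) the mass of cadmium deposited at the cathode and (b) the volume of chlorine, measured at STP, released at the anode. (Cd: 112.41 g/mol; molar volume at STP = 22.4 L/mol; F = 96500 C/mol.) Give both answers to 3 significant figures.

Q = 0.405 × 2700 = 1094 C; n(e⁻) = 1094 / 96500 = 0.01134 mol
Cathode: Cd²⁺ + 2e⁻ → Cd → n(Cd) = 0.01134/2 = 0.005670 mol → 0.637 g
Anode: 2Cl⁻ → Cl₂ + 2e⁻ → n(Cl₂) = 0.01134/2 = 0.005670 mol → 0.127 L

0.637 g Cd; 0.127 L Cl₂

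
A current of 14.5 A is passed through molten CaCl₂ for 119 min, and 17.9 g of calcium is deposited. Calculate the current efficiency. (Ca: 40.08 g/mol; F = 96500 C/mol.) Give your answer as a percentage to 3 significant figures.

83.3%

Q = 14.5 × 7140 = 1.035×10^5 C
n(e⁻) = 1.035×10^5 / 96500 = 1.073 mol
Ca²⁺ + 2e⁻ → Ca, so theoretical n(Ca) = 0.5365 mol → 21.50 g
Efficiency = 17.9 / 21.50 = 0.8326 = 83.3%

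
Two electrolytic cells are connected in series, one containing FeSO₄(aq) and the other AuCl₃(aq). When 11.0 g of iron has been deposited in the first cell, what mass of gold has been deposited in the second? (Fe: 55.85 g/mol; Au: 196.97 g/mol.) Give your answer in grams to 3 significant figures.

n(Fe) = 11.0 / 55.85 = 0.1970 mol
Fe²⁺ + 2e⁻ → Fe, so n(e⁻) = 2 × 0.1970 = 0.3940 mol
Since the cells are in series, n(e⁻) in the Au cell is also 0.3940 mol.
Au³⁺ + 3e⁻ → Au, so n(Au) = 0.3940 / 3 = 0.1313 mol
m(Au) = 0.1313 × 196.97 = 25.9 g

25.9 g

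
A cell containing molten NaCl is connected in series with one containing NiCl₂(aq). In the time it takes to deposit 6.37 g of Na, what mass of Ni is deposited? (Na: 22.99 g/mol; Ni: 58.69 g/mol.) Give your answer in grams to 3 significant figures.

8.13 g

n(Na) = 6.37 / 22.99 = 0.2771 mol
Na⁺ + e⁻ → Na, so n(e⁻) = 0.2771 mol
In series, the same 0.2771 mol of electrons flows through the second cell.
Ni²⁺ + 2e⁻ → Ni, so n(Ni) = 0.2771 / 2 = 0.1386 mol
m(Ni) = 0.1386 × 58.69 = 8.13 g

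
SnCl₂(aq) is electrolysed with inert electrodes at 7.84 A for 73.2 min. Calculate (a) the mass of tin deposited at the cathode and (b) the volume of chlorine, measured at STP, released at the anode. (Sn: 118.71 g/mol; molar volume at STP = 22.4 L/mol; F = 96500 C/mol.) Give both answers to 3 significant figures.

Q = 7.84 × 4392 = 34430 C; n(e⁻) = 34430 / 96500 = 0.3568 mol
Cathode: Sn²⁺ + 2e⁻ → Sn → n(Sn) = 0.3568/2 = 0.1784 mol → 21.2 g
Anode: 2Cl⁻ → Cl₂ + 2e⁻ → n(Cl₂) = 0.3568/2 = 0.1784 mol → 4.00 L

21.2 g Sn; 4.00 L Cl₂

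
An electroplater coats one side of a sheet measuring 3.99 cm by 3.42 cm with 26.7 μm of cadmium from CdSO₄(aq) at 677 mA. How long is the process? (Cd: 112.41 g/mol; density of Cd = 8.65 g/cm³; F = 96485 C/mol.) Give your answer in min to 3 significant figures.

13.3 min

Plated area = 3.99 × 3.42 = 13.65 cm²
Volume = 13.65 × 26.7×10⁻⁴ cm = 0.03645 cm³
m(Cd) = 0.03645 × 8.65 = 0.3153 g
n(Cd) = 0.3153 / 112.41 = 0.002805 mol; n(e⁻) = 2 × 0.002805 = 0.005610 mol
Q = 0.005610 × 96485 = 541.3 C
t = 541.3 / 0.677 = 799.6 s = 13.3 min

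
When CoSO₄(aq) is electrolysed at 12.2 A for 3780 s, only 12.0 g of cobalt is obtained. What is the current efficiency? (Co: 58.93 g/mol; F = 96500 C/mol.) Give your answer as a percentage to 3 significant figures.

Q = 12.2 × 3780 = 46120 C
n(e⁻) = 46120 / 96500 = 0.4779 mol
Co²⁺ + 2e⁻ → Co, so theoretical n(Co) = 0.2390 mol → 14.08 g
Efficiency = 12.0 / 14.08 = 0.8523 = 85.2%

85.2%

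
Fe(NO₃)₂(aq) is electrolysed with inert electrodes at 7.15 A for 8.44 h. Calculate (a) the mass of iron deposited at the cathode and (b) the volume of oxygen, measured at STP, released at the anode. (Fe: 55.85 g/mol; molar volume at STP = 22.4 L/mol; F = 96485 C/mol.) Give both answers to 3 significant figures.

62.9 g Fe; 12.6 L O₂

Q = 7.15 × 30384 = 2.172×10^5 C; n(e⁻) = 2.172×10^5 / 96485 = 2.251 mol
Cathode: Fe²⁺ + 2e⁻ → Fe → n(Fe) = 2.251/2 = 1.126 mol → 62.9 g
Anode: 2H₂O → O₂ + 4H⁺ + 4e⁻ → n(O₂) = 2.251/4 = 0.5628 mol → 12.6 L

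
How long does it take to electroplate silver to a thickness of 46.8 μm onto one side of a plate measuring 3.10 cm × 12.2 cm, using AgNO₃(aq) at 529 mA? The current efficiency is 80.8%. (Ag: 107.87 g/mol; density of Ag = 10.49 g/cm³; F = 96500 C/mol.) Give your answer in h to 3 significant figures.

Plated area = 3.10 × 12.2 = 37.82 cm²
Volume = 37.82 × 46.8×10⁻⁴ cm = 0.1770 cm³
m(Ag) = 0.1770 × 10.49 = 1.857 g
n(Ag) = 1.857 / 107.87 = 0.01722 mol; n(e⁻) = 0.01722 mol
Q = 0.01722 × 96500 / 0.808 = 2057 C
t = 2057 / 0.529 = 3888 s = 1.08 h

1.08 h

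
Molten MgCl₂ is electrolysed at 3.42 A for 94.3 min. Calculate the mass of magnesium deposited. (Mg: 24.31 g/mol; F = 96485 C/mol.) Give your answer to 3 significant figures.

2.44 g

Charge passed = 3.42 × 5658 = 19350 C
n(e⁻) = Q/F = 19350/96485 = 0.2005 mol
Mg²⁺ + 2e⁻ → Mg, so n(Mg) = 0.2005 / 2 = 0.1003 mol
m = 0.1003 × 24.31 = 2.44 g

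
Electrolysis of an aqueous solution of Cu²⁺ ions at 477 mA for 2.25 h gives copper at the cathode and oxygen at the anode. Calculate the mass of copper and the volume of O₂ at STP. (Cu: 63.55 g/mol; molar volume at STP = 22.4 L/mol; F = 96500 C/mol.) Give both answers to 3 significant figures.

Q = 0.477 × 8100 = 3864 C; n(e⁻) = 3864 / 96500 = 0.04004 mol
Cathode: Cu²⁺ + 2e⁻ → Cu → n(Cu) = 0.04004/2 = 0.02002 mol → 1.27 g
Anode: 2H₂O → O₂ + 4H⁺ + 4e⁻ → n(O₂) = 0.04004/4 = 0.01001 mol → 0.224 L

1.27 g Cu; 0.224 L O₂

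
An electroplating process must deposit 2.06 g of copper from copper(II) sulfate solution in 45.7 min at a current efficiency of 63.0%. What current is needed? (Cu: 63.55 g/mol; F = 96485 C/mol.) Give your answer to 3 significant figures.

3.62 A

n(Cu) = 2.06 / 63.55 = 0.03242 mol
Cu²⁺ + 2e⁻ → Cu, so n(e⁻) = 2 × 0.03242 = 0.06484 mol
Q = 0.06484 × 96485 / 0.630 = 9930 C
I = Q / t = 9930 / 2742 s = 3.62 A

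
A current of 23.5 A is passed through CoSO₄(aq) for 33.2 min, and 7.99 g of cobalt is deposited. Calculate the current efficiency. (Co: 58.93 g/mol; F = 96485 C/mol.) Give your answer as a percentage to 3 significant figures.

Q = 23.5 × 1992 = 46810 C
n(e⁻) = 46810 / 96485 = 0.4852 mol
Co²⁺ + 2e⁻ → Co, so theoretical n(Co) = 0.2426 mol → 14.30 g
Efficiency = 7.99 / 14.30 = 0.5587 = 55.9%

55.9%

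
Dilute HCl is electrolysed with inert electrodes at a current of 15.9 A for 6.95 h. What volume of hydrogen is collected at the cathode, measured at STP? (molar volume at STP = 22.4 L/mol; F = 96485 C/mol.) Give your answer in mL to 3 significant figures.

Charge passed = 15.9 × 25020 = 3.978×10^5 C
n(e⁻) = 3.978×10^5 / 96485 = 4.123 mol
2H⁺ + 2e⁻ → H₂, so n(H₂) = 4.123 / 2 = 2.062 mol
V = 2.062 × 22.4 = 46.19 L
= 46200 mL

46200 mL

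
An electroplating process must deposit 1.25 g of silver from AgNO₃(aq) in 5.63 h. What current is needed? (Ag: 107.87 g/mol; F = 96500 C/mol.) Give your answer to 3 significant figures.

n(Ag) = 1.25 / 107.87 = 0.01159 mol
Ag⁺ + e⁻ → Ag, so n(e⁻) = 0.01159 mol
Q = 0.01159 × 96500 = 1118 C
I = Q / t = 1118 / 20268 s = 0.0552 A

0.0552 A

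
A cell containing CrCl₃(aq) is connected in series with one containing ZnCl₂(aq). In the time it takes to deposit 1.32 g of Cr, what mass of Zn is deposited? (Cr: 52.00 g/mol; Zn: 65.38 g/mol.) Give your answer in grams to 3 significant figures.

n(Cr) = 1.32 / 52.00 = 0.02538 mol
Cr³⁺ + 3e⁻ → Cr, so n(e⁻) = 3 × 0.02538 = 0.07614 mol
The cells are in series, so the same charge (and hence the same n(e⁻) = 0.07614 mol) passes through both.
Zn²⁺ + 2e⁻ → Zn, so n(Zn) = 0.07614 / 2 = 0.03807 mol
m(Zn) = 0.03807 × 65.38 = 2.49 g

2.49 g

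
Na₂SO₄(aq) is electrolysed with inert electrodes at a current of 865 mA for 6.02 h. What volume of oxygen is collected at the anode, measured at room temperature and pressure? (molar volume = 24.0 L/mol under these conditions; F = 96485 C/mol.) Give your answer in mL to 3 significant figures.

Charge passed = 0.865 × 21672 = 18750 C
n(e⁻) = 18750 / 96485 = 0.1943 mol
2H₂O → O₂ + 4H⁺ + 4e⁻, so n(O₂) = 0.1943 / 4 = 0.04858 mol
V = 0.04858 × 24.0 = 1.166 L
= 1170 mL

1170 mL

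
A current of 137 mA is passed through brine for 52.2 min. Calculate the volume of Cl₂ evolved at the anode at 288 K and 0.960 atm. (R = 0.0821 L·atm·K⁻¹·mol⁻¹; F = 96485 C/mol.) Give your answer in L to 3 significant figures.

Q = It = 0.137 × 3132 = 429.1 C
n(e⁻) = Q/F = 429.1/96485 = 0.004447 mol
2Cl⁻ → Cl₂ + 2e⁻, so n(Cl₂) = 0.004447 / 2 = 0.002224 mol
V = nRT/P = 0.002224 × 0.0821 × 288 / 0.960 = 0.05478 L

0.0548 L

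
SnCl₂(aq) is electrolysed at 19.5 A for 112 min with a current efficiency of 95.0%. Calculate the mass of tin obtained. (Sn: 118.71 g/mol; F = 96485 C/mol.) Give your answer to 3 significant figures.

Q = 19.5 × 6720 = 1.310×10^5 C
n(e⁻) = 1.310×10^5 / 96485 = 1.358 mol
Sn²⁺ + 2e⁻ → Sn, so theoretical m(Sn) = 0.6790 × 118.71 = 80.60 g
Actual mass = 95.0% × 80.60 = 76.6 g

76.6 g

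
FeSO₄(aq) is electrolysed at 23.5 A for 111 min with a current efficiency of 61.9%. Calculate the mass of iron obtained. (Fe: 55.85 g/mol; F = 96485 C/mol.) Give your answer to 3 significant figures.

28.0 g

Q = 23.5 × 6660 = 1.565×10^5 C
n(e⁻) = 1.565×10^5 / 96485 = 1.622 mol
Fe²⁺ + 2e⁻ → Fe, so theoretical m(Fe) = 0.8110 × 55.85 = 45.29 g
Actual mass = 61.9% × 45.29 = 28.0 g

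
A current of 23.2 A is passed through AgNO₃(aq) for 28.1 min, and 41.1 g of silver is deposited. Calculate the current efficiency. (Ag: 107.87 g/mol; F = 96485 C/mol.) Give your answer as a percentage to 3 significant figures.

Q = 23.2 × 1686 = 39120 C
n(e⁻) = 39120 / 96485 = 0.4055 mol
Ag⁺ + e⁻ → Ag, so theoretical n(Ag) = 0.4055 mol → 43.74 g
Efficiency = 41.1 / 43.74 = 0.9396 = 94.0%

94.0%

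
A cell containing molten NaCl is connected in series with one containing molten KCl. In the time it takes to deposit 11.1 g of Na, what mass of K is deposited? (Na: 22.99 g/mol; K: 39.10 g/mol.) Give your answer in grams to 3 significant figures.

18.9 g

n(Na) = 11.1 / 22.99 = 0.4828 mol
Na⁺ + e⁻ → Na, so n(e⁻) = 0.4828 mol
Same current for the same time ⇒ same n(e⁻) = 0.4828 mol in both cells.
K⁺ + e⁻ → K, so n(K) = 0.4828 mol
m(K) = 0.4828 × 39.10 = 18.9 g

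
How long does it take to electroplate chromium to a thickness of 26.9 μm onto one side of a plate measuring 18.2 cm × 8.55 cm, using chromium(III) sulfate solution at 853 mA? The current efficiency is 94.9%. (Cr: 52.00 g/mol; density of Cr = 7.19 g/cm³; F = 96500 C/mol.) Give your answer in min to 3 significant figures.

345 min

Plated area = 18.2 × 8.55 = 155.6 cm²
Volume = 155.6 × 26.9×10⁻⁴ cm = 0.4186 cm³
m(Cr) = 0.4186 × 7.19 = 3.010 g
n(Cr) = 3.010 / 52.00 = 0.05788 mol; n(e⁻) = 3 × 0.05788 = 0.1736 mol
Q = 0.1736 × 96500 / 0.949 = 17650 C
t = 17650 / 0.853 = 20690 s = 345 min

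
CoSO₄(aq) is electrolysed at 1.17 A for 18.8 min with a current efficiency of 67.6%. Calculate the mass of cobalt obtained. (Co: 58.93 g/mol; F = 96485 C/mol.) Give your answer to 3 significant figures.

Q = 1.17 × 1128 = 1320 C
n(e⁻) = 1320 / 96485 = 0.01368 mol
Co²⁺ + 2e⁻ → Co, so theoretical m(Co) = 0.006840 × 58.93 = 0.4031 g
Actual mass = 67.6% × 0.4031 = 0.272 g

0.272 g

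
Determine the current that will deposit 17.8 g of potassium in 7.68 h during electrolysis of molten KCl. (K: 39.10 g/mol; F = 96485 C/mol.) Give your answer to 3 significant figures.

1.59 A

n(K) = 17.8 / 39.10 = 0.4552 mol
K⁺ + e⁻ → K, so n(e⁻) = 0.4552 mol
Q = 0.4552 × 96485 = 43920 C
I = Q / t = 43920 / 27648 s = 1.59 A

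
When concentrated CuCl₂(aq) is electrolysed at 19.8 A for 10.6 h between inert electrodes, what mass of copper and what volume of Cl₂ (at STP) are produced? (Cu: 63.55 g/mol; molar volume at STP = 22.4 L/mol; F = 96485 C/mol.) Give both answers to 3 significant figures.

Q = 19.8 × 38160 = 7.556×10^5 C; n(e⁻) = 7.556×10^5 / 96485 = 7.831 mol
Cathode: Cu²⁺ + 2e⁻ → Cu → n(Cu) = 7.831/2 = 3.916 mol → 249 g
Anode: 2Cl⁻ → Cl₂ + 2e⁻ → n(Cl₂) = 7.831/2 = 3.916 mol → 87.7 L

249 g Cu; 87.7 L Cl₂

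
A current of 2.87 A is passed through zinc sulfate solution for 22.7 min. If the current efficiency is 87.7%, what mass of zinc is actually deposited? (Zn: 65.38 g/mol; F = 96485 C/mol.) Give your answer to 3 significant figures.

1.16 g

Q = 2.87 × 1362 = 3909 C
n(e⁻) = 3909 / 96485 = 0.04051 mol
Zn²⁺ + 2e⁻ → Zn, so theoretical m(Zn) = 0.02026 × 65.38 = 1.325 g
Actual mass = 87.7% × 1.325 = 1.16 g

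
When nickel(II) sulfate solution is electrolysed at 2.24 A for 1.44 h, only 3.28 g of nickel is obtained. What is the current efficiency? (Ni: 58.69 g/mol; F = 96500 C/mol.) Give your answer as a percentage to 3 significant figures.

92.9%

Q = 2.24 × 5184 = 11610 C
n(e⁻) = 11610 / 96500 = 0.1203 mol
Ni²⁺ + 2e⁻ → Ni, so theoretical n(Ni) = 0.06015 mol → 3.530 g
Efficiency = 3.28 / 3.530 = 0.9292 = 92.9%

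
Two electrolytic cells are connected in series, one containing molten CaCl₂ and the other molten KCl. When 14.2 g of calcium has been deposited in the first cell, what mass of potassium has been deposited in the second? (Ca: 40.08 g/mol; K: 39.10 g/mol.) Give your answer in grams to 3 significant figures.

n(Ca) = 14.2 / 40.08 = 0.3543 mol
Ca²⁺ + 2e⁻ → Ca, so n(e⁻) = 2 × 0.3543 = 0.7086 mol
Same current for the same time ⇒ same n(e⁻) = 0.7086 mol in both cells.
K⁺ + e⁻ → K, so n(K) = 0.7086 mol
m(K) = 0.7086 × 39.10 = 27.7 g

27.7 g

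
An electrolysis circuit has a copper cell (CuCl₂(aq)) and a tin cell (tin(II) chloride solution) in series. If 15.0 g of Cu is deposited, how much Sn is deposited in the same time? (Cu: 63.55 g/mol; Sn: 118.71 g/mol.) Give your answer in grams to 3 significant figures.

28.0 g

n(Cu) = 15.0 / 63.55 = 0.2360 mol
Cu²⁺ + 2e⁻ → Cu, so n(e⁻) = 2 × 0.2360 = 0.4720 mol
Since the cells are in series, n(e⁻) in the Sn cell is also 0.4720 mol.
Sn²⁺ + 2e⁻ → Sn, so n(Sn) = 0.4720 / 2 = 0.2360 mol
m(Sn) = 0.2360 × 118.71 = 28.0 g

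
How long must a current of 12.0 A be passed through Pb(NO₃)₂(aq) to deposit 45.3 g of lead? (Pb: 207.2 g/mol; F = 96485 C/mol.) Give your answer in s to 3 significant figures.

n(Pb) = 45.3 / 207.2 = 0.2186 mol
Pb²⁺ + 2e⁻ → Pb, so n(e⁻) = 2 × 0.2186 = 0.4372 mol
Q = 0.4372 × 96485 = 42180 C
t = Q / I = 42180 / 12.0 = 3515 s

3520 s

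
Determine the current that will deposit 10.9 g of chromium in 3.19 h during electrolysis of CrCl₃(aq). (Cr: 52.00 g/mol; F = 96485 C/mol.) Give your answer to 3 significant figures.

5.28 A

n(Cr) = 10.9 / 52.00 = 0.2096 mol
Cr³⁺ + 3e⁻ → Cr, so n(e⁻) = 3 × 0.2096 = 0.6288 mol
Q = 0.6288 × 96485 = 60670 C
I = Q / t = 60670 / 11484 s = 5.28 A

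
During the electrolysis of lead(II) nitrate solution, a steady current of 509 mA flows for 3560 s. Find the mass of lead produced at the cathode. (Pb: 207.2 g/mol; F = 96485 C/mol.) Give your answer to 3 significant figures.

Q = It = 0.509 × 3560 = 1812 C
n(e⁻) = Q/F = 1812/96485 = 0.01878 mol
Pb²⁺ + 2e⁻ → Pb, so n(Pb) = 0.01878 / 2 = 0.009390 mol
m = 0.009390 × 207.2 = 1.95 g

1.95 g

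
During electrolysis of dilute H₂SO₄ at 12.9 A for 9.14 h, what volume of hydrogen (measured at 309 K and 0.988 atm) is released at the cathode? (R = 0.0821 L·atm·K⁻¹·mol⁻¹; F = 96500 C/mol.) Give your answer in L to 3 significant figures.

Q = 12.9 A × 32904 s = 4.245×10^5 C
n(e⁻) = 4.245×10^5 / 96500 = 4.399 mol
2H⁺ + 2e⁻ → H₂, so n(H₂) = 4.399 / 2 = 2.200 mol
V = nRT/P = 2.200 × 0.0821 × 309 / 0.988 = 56.49 L

56.5 L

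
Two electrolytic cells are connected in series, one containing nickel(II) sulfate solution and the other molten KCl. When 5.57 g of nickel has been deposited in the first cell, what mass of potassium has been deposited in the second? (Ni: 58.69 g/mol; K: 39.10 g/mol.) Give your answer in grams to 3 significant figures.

7.42 g

n(Ni) = 5.57 / 58.69 = 0.09491 mol
Ni²⁺ + 2e⁻ → Ni, so n(e⁻) = 2 × 0.09491 = 0.1898 mol
In series, the same 0.1898 mol of electrons flows through the second cell.
K⁺ + e⁻ → K, so n(K) = 0.1898 mol
m(K) = 0.1898 × 39.10 = 7.42 g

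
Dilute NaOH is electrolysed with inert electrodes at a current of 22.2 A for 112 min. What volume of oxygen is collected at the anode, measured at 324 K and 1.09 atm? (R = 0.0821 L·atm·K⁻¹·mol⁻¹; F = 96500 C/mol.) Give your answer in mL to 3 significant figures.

9430 mL

Q = It = 22.2 × 6720 = 1.492×10^5 C
n(e⁻) = Q/F = 1.492×10^5/96500 = 1.546 mol
2H₂O → O₂ + 4H⁺ + 4e⁻, so n(O₂) = 1.546 / 4 = 0.3865 mol
V = nRT/P = 0.3865 × 0.0821 × 324 / 1.09 = 9.432 L
= 9430 mL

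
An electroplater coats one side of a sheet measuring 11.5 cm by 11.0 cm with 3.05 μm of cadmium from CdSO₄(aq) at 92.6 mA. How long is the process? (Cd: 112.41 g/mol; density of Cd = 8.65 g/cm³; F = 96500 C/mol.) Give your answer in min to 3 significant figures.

Plated area = 11.5 × 11.0 = 126.5 cm²
Volume = 126.5 × 3.05×10⁻⁴ cm = 0.03858 cm³
m(Cd) = 0.03858 × 8.65 = 0.3337 g
n(Cd) = 0.3337 / 112.41 = 0.002969 mol; n(e⁻) = 2 × 0.002969 = 0.005938 mol
Q = 0.005938 × 96500 = 573.0 C
t = 573.0 / 0.0926 = 6188 s = 103 min

103 min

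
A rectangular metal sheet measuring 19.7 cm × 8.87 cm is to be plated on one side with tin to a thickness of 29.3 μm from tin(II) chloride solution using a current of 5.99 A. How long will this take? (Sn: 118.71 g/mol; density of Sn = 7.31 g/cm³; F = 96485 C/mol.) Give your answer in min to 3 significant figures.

16.9 min

Plated area = 19.7 × 8.87 = 174.7 cm²
Volume = 174.7 × 29.3×10⁻⁴ cm = 0.5119 cm³
m(Sn) = 0.5119 × 7.31 = 3.742 g
n(Sn) = 3.742 / 118.71 = 0.03152 mol; n(e⁻) = 2 × 0.03152 = 0.06304 mol
Q = 0.06304 × 96485 = 6082 C
t = 6082 / 5.99 = 1015 s = 16.9 min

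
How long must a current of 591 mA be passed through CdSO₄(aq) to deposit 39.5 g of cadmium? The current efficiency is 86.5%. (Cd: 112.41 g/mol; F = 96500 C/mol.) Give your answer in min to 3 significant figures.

2210 min

n(Cd) = 39.5 / 112.41 = 0.3514 mol
Cd²⁺ + 2e⁻ → Cd, so n(e⁻) = 2 × 0.3514 = 0.7028 mol
Q = 0.7028 × 96500 / 0.865 = 78400 C
t = Q / I = 78400 / 0.591 = 1.327×10^5 s = 2210 min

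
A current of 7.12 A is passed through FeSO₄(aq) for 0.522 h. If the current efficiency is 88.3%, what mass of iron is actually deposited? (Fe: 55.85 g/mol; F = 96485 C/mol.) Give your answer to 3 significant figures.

3.42 g

Q = 7.12 × 1879.2 = 13380 C
n(e⁻) = 13380 / 96485 = 0.1387 mol
Fe²⁺ + 2e⁻ → Fe, so theoretical m(Fe) = 0.06935 × 55.85 = 3.873 g
Actual mass = 88.3% × 3.873 = 3.42 g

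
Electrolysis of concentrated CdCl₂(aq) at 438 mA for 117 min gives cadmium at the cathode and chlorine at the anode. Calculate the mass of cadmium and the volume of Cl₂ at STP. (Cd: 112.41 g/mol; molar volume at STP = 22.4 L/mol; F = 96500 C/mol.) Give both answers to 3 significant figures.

1.79 g Cd; 0.357 L Cl₂

Q = 0.438 × 7020 = 3075 C; n(e⁻) = 3075 / 96500 = 0.03187 mol
Cathode: Cd²⁺ + 2e⁻ → Cd → n(Cd) = 0.03187/2 = 0.01594 mol → 1.79 g
Anode: 2Cl⁻ → Cl₂ + 2e⁻ → n(Cl₂) = 0.03187/2 = 0.01594 mol → 0.357 L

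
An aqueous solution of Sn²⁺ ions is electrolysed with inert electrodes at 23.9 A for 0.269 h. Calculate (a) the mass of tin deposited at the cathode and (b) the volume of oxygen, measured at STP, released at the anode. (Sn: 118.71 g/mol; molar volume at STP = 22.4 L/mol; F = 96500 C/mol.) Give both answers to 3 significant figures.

14.2 g Sn; 1.34 L O₂

Q = 23.9 × 968.4 = 23140 C; n(e⁻) = 23140 / 96500 = 0.2398 mol
Cathode: Sn²⁺ + 2e⁻ → Sn → n(Sn) = 0.2398/2 = 0.1199 mol → 14.2 g
Anode: 2H₂O → O₂ + 4H⁺ + 4e⁻ → n(O₂) = 0.2398/4 = 0.05995 mol → 1.34 L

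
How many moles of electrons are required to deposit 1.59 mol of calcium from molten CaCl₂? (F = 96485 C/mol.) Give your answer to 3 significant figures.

Ca²⁺ + 2e⁻ → Ca, so n(e⁻) = 2 × 1.59 = 3.180 mol

3.18 mol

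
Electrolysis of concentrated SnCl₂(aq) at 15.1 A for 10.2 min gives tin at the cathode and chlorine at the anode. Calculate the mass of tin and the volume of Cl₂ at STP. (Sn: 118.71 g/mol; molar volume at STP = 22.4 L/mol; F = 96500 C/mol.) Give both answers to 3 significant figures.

Q = 15.1 × 612 = 9241 C; n(e⁻) = 9241 / 96500 = 0.09576 mol
Cathode: Sn²⁺ + 2e⁻ → Sn → n(Sn) = 0.09576/2 = 0.04788 mol → 5.68 g
Anode: 2Cl⁻ → Cl₂ + 2e⁻ → n(Cl₂) = 0.09576/2 = 0.04788 mol → 1.07 L

5.68 g Sn; 1.07 L Cl₂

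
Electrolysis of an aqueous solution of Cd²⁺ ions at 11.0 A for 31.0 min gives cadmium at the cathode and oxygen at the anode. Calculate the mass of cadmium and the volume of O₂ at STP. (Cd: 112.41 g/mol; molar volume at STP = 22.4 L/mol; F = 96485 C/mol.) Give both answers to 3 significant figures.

Q = 11.0 × 1860 = 20460 C; n(e⁻) = 20460 / 96485 = 0.2121 mol
Cathode: Cd²⁺ + 2e⁻ → Cd → n(Cd) = 0.2121/2 = 0.1061 mol → 11.9 g
Anode: 2H₂O → O₂ + 4H⁺ + 4e⁻ → n(O₂) = 0.2121/4 = 0.05303 mol → 1.19 L

11.9 g Cd; 1.19 L O₂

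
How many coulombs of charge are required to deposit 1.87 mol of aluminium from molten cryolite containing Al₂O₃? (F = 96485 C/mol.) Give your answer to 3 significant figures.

5.41×10^5 C

Al³⁺ + 3e⁻ → Al, so n(e⁻) = 3 × 1.87 = 5.610 mol
Q = 5.610 × 96485 = 5.413×10^5 C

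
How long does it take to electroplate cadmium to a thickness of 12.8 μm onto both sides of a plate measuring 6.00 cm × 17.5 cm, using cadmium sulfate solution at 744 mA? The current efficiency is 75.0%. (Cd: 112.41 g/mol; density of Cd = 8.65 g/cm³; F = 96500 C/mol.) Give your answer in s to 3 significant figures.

Plated area = 2 × 6.00 × 17.5 = 210.0 cm²
Volume = 210.0 × 12.8×10⁻⁴ cm = 0.2688 cm³
m(Cd) = 0.2688 × 8.65 = 2.325 g
n(Cd) = 2.325 / 112.41 = 0.02068 mol; n(e⁻) = 2 × 0.02068 = 0.04136 mol
Q = 0.04136 × 96500 / 0.750 = 5322 C
t = 5322 / 0.744 = 7153 s

7150 s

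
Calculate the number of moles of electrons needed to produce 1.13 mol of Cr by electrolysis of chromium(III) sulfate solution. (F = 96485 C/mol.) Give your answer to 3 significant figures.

3.39 mol

Cr³⁺ + 3e⁻ → Cr, so n(e⁻) = 3 × 1.13 = 3.390 mol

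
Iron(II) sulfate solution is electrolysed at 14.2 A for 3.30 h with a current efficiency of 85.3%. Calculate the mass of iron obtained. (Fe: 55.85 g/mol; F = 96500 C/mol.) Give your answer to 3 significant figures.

Q = 14.2 × 11880 = 1.687×10^5 C
n(e⁻) = 1.687×10^5 / 96500 = 1.748 mol
Fe²⁺ + 2e⁻ → Fe, so theoretical m(Fe) = 0.8740 × 55.85 = 48.81 g
Actual mass = 85.3% × 48.81 = 41.6 g

41.6 g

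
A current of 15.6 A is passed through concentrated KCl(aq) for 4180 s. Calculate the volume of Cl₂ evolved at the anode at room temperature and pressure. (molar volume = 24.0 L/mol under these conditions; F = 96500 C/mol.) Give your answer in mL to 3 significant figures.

8110 mL

Charge passed = 15.6 × 4180 = 65210 C
Moles of electrons = 65210 / 96500 = 0.6758 mol
2Cl⁻ → Cl₂ + 2e⁻, so n(Cl₂) = 0.6758 / 2 = 0.3379 mol
V = 0.3379 × 24.0 = 8.110 L
= 8110 mL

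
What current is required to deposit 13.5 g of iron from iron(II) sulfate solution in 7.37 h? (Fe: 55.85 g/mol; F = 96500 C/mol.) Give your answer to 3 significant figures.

1.76 A

n(Fe) = 13.5 / 55.85 = 0.2417 mol
Fe²⁺ + 2e⁻ → Fe, so n(e⁻) = 2 × 0.2417 = 0.4834 mol
Q = 0.4834 × 96500 = 46650 C
I = Q / t = 46650 / 26532 s = 1.76 A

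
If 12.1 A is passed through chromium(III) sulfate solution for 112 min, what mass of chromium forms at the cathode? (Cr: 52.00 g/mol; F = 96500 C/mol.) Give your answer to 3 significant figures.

Q = It = 12.1 × 6720 = 81310 C
n(e⁻) = Q/F = 81310/96500 = 0.8426 mol
Cr³⁺ + 3e⁻ → Cr, so n(Cr) = 0.8426 / 3 = 0.2809 mol
m = 0.2809 × 52.00 = 14.6 g

14.6 g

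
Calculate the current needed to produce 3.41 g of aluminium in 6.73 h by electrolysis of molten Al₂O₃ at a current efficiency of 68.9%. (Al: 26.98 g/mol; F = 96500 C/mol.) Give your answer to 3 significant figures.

n(Al) = 3.41 / 26.98 = 0.1264 mol
Al³⁺ + 3e⁻ → Al, so n(e⁻) = 3 × 0.1264 = 0.3792 mol
Q = 0.3792 × 96500 / 0.689 = 53110 C
I = Q / t = 53110 / 24228 s = 2.19 A

2.19 A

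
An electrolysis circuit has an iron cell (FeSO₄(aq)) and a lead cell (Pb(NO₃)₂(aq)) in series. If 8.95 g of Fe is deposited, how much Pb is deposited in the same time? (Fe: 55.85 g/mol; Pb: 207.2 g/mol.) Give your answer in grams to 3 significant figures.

n(Fe) = 8.95 / 55.85 = 0.1603 mol
Fe²⁺ + 2e⁻ → Fe, so n(e⁻) = 2 × 0.1603 = 0.3206 mol
Same current for the same time ⇒ same n(e⁻) = 0.3206 mol in both cells.
Pb²⁺ + 2e⁻ → Pb, so n(Pb) = 0.3206 / 2 = 0.1603 mol
m(Pb) = 0.1603 × 207.2 = 33.2 g

33.2 g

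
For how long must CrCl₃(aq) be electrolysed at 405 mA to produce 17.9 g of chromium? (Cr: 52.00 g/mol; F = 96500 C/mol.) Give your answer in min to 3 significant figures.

4100 min

n(Cr) = 17.9 / 52.00 = 0.3442 mol
Cr³⁺ + 3e⁻ → Cr, so n(e⁻) = 3 × 0.3442 = 1.033 mol
Q = 1.033 × 96500 = 99680 C
t = Q / I = 99680 / 0.405 = 2.461×10^5 s = 4100 min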